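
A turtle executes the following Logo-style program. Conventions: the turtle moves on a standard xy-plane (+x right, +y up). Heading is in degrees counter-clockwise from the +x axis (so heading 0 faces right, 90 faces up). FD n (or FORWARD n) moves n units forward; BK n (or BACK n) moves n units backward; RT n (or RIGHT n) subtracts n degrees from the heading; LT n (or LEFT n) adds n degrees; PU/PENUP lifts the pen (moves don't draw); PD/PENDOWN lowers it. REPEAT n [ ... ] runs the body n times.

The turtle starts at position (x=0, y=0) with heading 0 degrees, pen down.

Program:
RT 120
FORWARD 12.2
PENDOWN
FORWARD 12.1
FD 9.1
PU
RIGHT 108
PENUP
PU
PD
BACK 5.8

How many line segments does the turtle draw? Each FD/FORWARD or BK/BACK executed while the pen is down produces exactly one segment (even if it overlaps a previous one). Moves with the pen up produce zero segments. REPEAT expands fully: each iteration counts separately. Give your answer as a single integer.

Executing turtle program step by step:
Start: pos=(0,0), heading=0, pen down
RT 120: heading 0 -> 240
FD 12.2: (0,0) -> (-6.1,-10.566) [heading=240, draw]
PD: pen down
FD 12.1: (-6.1,-10.566) -> (-12.15,-21.044) [heading=240, draw]
FD 9.1: (-12.15,-21.044) -> (-16.7,-28.925) [heading=240, draw]
PU: pen up
RT 108: heading 240 -> 132
PU: pen up
PU: pen up
PD: pen down
BK 5.8: (-16.7,-28.925) -> (-12.819,-33.235) [heading=132, draw]
Final: pos=(-12.819,-33.235), heading=132, 4 segment(s) drawn
Segments drawn: 4

Answer: 4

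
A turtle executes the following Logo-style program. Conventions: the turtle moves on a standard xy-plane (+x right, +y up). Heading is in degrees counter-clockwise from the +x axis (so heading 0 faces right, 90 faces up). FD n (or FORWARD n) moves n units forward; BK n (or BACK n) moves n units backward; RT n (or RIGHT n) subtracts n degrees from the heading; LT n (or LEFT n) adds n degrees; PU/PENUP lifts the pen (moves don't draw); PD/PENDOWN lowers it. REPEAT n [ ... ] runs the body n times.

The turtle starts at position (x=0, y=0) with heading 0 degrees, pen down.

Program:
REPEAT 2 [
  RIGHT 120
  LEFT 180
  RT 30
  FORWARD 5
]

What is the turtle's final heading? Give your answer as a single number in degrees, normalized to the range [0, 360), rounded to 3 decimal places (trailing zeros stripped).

Answer: 60

Derivation:
Executing turtle program step by step:
Start: pos=(0,0), heading=0, pen down
REPEAT 2 [
  -- iteration 1/2 --
  RT 120: heading 0 -> 240
  LT 180: heading 240 -> 60
  RT 30: heading 60 -> 30
  FD 5: (0,0) -> (4.33,2.5) [heading=30, draw]
  -- iteration 2/2 --
  RT 120: heading 30 -> 270
  LT 180: heading 270 -> 90
  RT 30: heading 90 -> 60
  FD 5: (4.33,2.5) -> (6.83,6.83) [heading=60, draw]
]
Final: pos=(6.83,6.83), heading=60, 2 segment(s) drawn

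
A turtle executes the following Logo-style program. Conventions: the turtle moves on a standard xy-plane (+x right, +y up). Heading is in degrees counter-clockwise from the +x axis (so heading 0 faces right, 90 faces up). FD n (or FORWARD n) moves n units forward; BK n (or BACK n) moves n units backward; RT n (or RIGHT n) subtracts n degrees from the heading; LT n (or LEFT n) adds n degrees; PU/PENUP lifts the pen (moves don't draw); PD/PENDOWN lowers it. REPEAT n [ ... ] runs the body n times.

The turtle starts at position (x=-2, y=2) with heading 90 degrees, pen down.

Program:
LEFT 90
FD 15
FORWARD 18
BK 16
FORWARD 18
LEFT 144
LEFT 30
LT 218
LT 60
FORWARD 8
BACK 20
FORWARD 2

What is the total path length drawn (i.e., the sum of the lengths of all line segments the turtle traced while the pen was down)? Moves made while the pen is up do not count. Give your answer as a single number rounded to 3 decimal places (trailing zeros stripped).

Executing turtle program step by step:
Start: pos=(-2,2), heading=90, pen down
LT 90: heading 90 -> 180
FD 15: (-2,2) -> (-17,2) [heading=180, draw]
FD 18: (-17,2) -> (-35,2) [heading=180, draw]
BK 16: (-35,2) -> (-19,2) [heading=180, draw]
FD 18: (-19,2) -> (-37,2) [heading=180, draw]
LT 144: heading 180 -> 324
LT 30: heading 324 -> 354
LT 218: heading 354 -> 212
LT 60: heading 212 -> 272
FD 8: (-37,2) -> (-36.721,-5.995) [heading=272, draw]
BK 20: (-36.721,-5.995) -> (-37.419,13.993) [heading=272, draw]
FD 2: (-37.419,13.993) -> (-37.349,11.994) [heading=272, draw]
Final: pos=(-37.349,11.994), heading=272, 7 segment(s) drawn

Segment lengths:
  seg 1: (-2,2) -> (-17,2), length = 15
  seg 2: (-17,2) -> (-35,2), length = 18
  seg 3: (-35,2) -> (-19,2), length = 16
  seg 4: (-19,2) -> (-37,2), length = 18
  seg 5: (-37,2) -> (-36.721,-5.995), length = 8
  seg 6: (-36.721,-5.995) -> (-37.419,13.993), length = 20
  seg 7: (-37.419,13.993) -> (-37.349,11.994), length = 2
Total = 97

Answer: 97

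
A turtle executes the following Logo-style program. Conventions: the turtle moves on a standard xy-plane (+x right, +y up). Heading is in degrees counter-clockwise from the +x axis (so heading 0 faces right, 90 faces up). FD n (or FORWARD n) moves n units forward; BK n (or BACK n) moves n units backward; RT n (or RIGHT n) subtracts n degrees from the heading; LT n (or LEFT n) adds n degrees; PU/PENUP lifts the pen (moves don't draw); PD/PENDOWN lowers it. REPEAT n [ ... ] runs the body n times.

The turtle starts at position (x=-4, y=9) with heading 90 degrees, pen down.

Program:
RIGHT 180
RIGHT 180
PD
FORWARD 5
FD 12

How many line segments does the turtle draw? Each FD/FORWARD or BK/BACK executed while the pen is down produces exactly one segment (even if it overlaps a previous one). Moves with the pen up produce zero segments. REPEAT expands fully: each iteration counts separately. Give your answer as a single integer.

Executing turtle program step by step:
Start: pos=(-4,9), heading=90, pen down
RT 180: heading 90 -> 270
RT 180: heading 270 -> 90
PD: pen down
FD 5: (-4,9) -> (-4,14) [heading=90, draw]
FD 12: (-4,14) -> (-4,26) [heading=90, draw]
Final: pos=(-4,26), heading=90, 2 segment(s) drawn
Segments drawn: 2

Answer: 2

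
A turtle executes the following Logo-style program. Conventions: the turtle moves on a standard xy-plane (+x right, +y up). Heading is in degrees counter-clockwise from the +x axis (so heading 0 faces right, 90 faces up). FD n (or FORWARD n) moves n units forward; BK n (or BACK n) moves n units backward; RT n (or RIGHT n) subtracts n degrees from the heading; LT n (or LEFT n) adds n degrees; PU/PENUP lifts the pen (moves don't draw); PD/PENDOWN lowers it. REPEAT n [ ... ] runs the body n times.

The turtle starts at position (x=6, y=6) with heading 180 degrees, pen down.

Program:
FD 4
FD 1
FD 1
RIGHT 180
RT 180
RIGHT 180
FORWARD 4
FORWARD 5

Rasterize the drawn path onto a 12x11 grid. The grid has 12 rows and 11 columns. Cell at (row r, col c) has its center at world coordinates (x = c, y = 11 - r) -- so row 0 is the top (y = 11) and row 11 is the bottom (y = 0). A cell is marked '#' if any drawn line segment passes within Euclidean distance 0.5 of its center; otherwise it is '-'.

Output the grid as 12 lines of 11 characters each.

Segment 0: (6,6) -> (2,6)
Segment 1: (2,6) -> (1,6)
Segment 2: (1,6) -> (0,6)
Segment 3: (0,6) -> (4,6)
Segment 4: (4,6) -> (9,6)

Answer: -----------
-----------
-----------
-----------
-----------
##########-
-----------
-----------
-----------
-----------
-----------
-----------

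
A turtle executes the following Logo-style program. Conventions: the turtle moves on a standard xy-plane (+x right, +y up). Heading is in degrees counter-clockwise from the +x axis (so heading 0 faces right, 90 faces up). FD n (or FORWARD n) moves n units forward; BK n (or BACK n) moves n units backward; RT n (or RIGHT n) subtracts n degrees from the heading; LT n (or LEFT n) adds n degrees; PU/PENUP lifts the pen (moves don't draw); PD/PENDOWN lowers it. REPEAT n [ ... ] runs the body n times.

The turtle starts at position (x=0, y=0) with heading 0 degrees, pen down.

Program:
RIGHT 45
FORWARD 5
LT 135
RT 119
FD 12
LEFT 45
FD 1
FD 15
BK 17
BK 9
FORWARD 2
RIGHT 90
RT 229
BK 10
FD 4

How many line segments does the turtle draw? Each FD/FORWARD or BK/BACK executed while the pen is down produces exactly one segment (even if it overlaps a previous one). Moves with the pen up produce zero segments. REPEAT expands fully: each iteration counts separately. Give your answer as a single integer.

Executing turtle program step by step:
Start: pos=(0,0), heading=0, pen down
RT 45: heading 0 -> 315
FD 5: (0,0) -> (3.536,-3.536) [heading=315, draw]
LT 135: heading 315 -> 90
RT 119: heading 90 -> 331
FD 12: (3.536,-3.536) -> (14.031,-9.353) [heading=331, draw]
LT 45: heading 331 -> 16
FD 1: (14.031,-9.353) -> (14.992,-9.078) [heading=16, draw]
FD 15: (14.992,-9.078) -> (29.411,-4.943) [heading=16, draw]
BK 17: (29.411,-4.943) -> (13.07,-9.629) [heading=16, draw]
BK 9: (13.07,-9.629) -> (4.418,-12.11) [heading=16, draw]
FD 2: (4.418,-12.11) -> (6.341,-11.558) [heading=16, draw]
RT 90: heading 16 -> 286
RT 229: heading 286 -> 57
BK 10: (6.341,-11.558) -> (0.894,-19.945) [heading=57, draw]
FD 4: (0.894,-19.945) -> (3.073,-16.59) [heading=57, draw]
Final: pos=(3.073,-16.59), heading=57, 9 segment(s) drawn
Segments drawn: 9

Answer: 9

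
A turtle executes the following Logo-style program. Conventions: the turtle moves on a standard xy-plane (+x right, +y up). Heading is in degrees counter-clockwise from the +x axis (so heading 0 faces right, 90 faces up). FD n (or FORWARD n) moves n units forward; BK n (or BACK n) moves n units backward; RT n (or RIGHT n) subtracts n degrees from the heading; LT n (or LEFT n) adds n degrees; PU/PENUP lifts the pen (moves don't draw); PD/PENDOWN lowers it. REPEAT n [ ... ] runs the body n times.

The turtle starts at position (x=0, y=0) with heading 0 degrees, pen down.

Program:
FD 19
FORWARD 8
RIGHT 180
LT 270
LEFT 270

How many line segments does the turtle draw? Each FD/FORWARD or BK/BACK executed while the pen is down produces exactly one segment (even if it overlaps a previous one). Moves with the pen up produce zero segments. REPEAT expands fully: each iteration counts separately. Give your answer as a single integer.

Executing turtle program step by step:
Start: pos=(0,0), heading=0, pen down
FD 19: (0,0) -> (19,0) [heading=0, draw]
FD 8: (19,0) -> (27,0) [heading=0, draw]
RT 180: heading 0 -> 180
LT 270: heading 180 -> 90
LT 270: heading 90 -> 0
Final: pos=(27,0), heading=0, 2 segment(s) drawn
Segments drawn: 2

Answer: 2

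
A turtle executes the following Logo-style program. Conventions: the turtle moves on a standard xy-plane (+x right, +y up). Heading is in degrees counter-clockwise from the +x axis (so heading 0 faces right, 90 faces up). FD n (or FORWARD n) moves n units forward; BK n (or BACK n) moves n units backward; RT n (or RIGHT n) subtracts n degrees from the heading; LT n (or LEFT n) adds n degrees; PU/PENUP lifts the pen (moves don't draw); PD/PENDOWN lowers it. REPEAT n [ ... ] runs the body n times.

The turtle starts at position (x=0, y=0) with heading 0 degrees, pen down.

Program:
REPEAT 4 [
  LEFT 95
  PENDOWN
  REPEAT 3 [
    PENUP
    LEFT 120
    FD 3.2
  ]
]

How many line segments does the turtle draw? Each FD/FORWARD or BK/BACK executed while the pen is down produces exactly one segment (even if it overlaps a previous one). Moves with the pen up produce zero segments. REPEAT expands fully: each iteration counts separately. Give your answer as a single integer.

Executing turtle program step by step:
Start: pos=(0,0), heading=0, pen down
REPEAT 4 [
  -- iteration 1/4 --
  LT 95: heading 0 -> 95
  PD: pen down
  REPEAT 3 [
    -- iteration 1/3 --
    PU: pen up
    LT 120: heading 95 -> 215
    FD 3.2: (0,0) -> (-2.621,-1.835) [heading=215, move]
    -- iteration 2/3 --
    PU: pen up
    LT 120: heading 215 -> 335
    FD 3.2: (-2.621,-1.835) -> (0.279,-3.188) [heading=335, move]
    -- iteration 3/3 --
    PU: pen up
    LT 120: heading 335 -> 95
    FD 3.2: (0.279,-3.188) -> (0,0) [heading=95, move]
  ]
  -- iteration 2/4 --
  LT 95: heading 95 -> 190
  PD: pen down
  REPEAT 3 [
    -- iteration 1/3 --
    PU: pen up
    LT 120: heading 190 -> 310
    FD 3.2: (0,0) -> (2.057,-2.451) [heading=310, move]
    -- iteration 2/3 --
    PU: pen up
    LT 120: heading 310 -> 70
    FD 3.2: (2.057,-2.451) -> (3.151,0.556) [heading=70, move]
    -- iteration 3/3 --
    PU: pen up
    LT 120: heading 70 -> 190
    FD 3.2: (3.151,0.556) -> (0,0) [heading=190, move]
  ]
  -- iteration 3/4 --
  LT 95: heading 190 -> 285
  PD: pen down
  REPEAT 3 [
    -- iteration 1/3 --
    PU: pen up
    LT 120: heading 285 -> 45
    FD 3.2: (0,0) -> (2.263,2.263) [heading=45, move]
    -- iteration 2/3 --
    PU: pen up
    LT 120: heading 45 -> 165
    FD 3.2: (2.263,2.263) -> (-0.828,3.091) [heading=165, move]
    -- iteration 3/3 --
    PU: pen up
    LT 120: heading 165 -> 285
    FD 3.2: (-0.828,3.091) -> (0,0) [heading=285, move]
  ]
  -- iteration 4/4 --
  LT 95: heading 285 -> 20
  PD: pen down
  REPEAT 3 [
    -- iteration 1/3 --
    PU: pen up
    LT 120: heading 20 -> 140
    FD 3.2: (0,0) -> (-2.451,2.057) [heading=140, move]
    -- iteration 2/3 --
    PU: pen up
    LT 120: heading 140 -> 260
    FD 3.2: (-2.451,2.057) -> (-3.007,-1.094) [heading=260, move]
    -- iteration 3/3 --
    PU: pen up
    LT 120: heading 260 -> 20
    FD 3.2: (-3.007,-1.094) -> (0,0) [heading=20, move]
  ]
]
Final: pos=(0,0), heading=20, 0 segment(s) drawn
Segments drawn: 0

Answer: 0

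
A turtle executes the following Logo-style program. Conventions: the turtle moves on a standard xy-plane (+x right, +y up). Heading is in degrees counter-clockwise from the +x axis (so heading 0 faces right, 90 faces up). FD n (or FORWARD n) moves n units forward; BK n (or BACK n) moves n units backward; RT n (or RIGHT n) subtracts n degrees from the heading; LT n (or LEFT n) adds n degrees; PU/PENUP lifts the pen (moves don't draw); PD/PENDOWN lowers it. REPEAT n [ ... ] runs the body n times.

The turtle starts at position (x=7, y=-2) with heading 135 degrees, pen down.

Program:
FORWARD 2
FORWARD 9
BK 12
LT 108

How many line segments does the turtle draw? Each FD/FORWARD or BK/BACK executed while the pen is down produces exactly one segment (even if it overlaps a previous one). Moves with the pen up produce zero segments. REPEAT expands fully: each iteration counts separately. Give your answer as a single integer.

Executing turtle program step by step:
Start: pos=(7,-2), heading=135, pen down
FD 2: (7,-2) -> (5.586,-0.586) [heading=135, draw]
FD 9: (5.586,-0.586) -> (-0.778,5.778) [heading=135, draw]
BK 12: (-0.778,5.778) -> (7.707,-2.707) [heading=135, draw]
LT 108: heading 135 -> 243
Final: pos=(7.707,-2.707), heading=243, 3 segment(s) drawn
Segments drawn: 3

Answer: 3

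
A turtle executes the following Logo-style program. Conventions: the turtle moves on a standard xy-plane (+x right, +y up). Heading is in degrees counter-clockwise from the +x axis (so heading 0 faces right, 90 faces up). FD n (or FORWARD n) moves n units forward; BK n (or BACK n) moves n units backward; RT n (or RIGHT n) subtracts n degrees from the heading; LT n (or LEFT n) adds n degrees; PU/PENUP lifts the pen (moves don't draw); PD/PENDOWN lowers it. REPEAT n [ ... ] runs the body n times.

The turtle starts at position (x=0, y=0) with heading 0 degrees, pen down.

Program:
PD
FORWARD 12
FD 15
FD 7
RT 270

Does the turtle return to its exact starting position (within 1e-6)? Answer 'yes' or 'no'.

Answer: no

Derivation:
Executing turtle program step by step:
Start: pos=(0,0), heading=0, pen down
PD: pen down
FD 12: (0,0) -> (12,0) [heading=0, draw]
FD 15: (12,0) -> (27,0) [heading=0, draw]
FD 7: (27,0) -> (34,0) [heading=0, draw]
RT 270: heading 0 -> 90
Final: pos=(34,0), heading=90, 3 segment(s) drawn

Start position: (0, 0)
Final position: (34, 0)
Distance = 34; >= 1e-6 -> NOT closed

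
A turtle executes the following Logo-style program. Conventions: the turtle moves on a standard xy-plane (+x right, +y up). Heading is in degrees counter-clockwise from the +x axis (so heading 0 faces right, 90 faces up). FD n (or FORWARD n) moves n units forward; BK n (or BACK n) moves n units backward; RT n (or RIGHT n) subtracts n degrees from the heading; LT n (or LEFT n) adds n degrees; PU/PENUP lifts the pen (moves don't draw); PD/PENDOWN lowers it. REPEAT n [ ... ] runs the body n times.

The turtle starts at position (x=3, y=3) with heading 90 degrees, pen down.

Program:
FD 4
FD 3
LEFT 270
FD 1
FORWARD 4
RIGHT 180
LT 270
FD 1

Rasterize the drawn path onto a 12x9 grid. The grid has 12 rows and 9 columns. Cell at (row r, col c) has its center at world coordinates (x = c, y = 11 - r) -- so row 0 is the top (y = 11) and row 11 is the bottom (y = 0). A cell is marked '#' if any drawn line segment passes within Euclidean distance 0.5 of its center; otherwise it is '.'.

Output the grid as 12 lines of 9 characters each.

Answer: ........#
...######
...#.....
...#.....
...#.....
...#.....
...#.....
...#.....
...#.....
.........
.........
.........

Derivation:
Segment 0: (3,3) -> (3,7)
Segment 1: (3,7) -> (3,10)
Segment 2: (3,10) -> (4,10)
Segment 3: (4,10) -> (8,10)
Segment 4: (8,10) -> (8,11)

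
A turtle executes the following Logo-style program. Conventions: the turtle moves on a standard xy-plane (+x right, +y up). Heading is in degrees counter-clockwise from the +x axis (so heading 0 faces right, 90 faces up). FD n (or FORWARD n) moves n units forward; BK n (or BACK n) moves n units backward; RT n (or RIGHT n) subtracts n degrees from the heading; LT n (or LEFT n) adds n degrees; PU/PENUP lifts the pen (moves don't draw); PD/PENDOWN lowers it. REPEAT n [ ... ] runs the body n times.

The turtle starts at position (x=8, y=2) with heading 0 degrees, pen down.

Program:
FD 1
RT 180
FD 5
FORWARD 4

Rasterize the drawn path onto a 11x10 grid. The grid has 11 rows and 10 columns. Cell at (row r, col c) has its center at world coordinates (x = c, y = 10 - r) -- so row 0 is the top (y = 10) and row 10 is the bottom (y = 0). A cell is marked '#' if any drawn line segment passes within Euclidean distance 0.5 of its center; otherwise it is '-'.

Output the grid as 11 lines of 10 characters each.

Segment 0: (8,2) -> (9,2)
Segment 1: (9,2) -> (4,2)
Segment 2: (4,2) -> (0,2)

Answer: ----------
----------
----------
----------
----------
----------
----------
----------
##########
----------
----------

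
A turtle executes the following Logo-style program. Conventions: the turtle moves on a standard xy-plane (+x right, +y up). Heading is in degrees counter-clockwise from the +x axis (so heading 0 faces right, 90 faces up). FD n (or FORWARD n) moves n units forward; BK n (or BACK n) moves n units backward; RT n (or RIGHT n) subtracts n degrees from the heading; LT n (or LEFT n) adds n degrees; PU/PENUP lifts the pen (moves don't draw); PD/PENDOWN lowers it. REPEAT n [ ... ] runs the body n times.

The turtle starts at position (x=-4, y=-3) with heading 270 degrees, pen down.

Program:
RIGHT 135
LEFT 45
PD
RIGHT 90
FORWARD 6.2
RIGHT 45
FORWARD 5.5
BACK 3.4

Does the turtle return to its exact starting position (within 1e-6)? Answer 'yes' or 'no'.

Executing turtle program step by step:
Start: pos=(-4,-3), heading=270, pen down
RT 135: heading 270 -> 135
LT 45: heading 135 -> 180
PD: pen down
RT 90: heading 180 -> 90
FD 6.2: (-4,-3) -> (-4,3.2) [heading=90, draw]
RT 45: heading 90 -> 45
FD 5.5: (-4,3.2) -> (-0.111,7.089) [heading=45, draw]
BK 3.4: (-0.111,7.089) -> (-2.515,4.685) [heading=45, draw]
Final: pos=(-2.515,4.685), heading=45, 3 segment(s) drawn

Start position: (-4, -3)
Final position: (-2.515, 4.685)
Distance = 7.827; >= 1e-6 -> NOT closed

Answer: no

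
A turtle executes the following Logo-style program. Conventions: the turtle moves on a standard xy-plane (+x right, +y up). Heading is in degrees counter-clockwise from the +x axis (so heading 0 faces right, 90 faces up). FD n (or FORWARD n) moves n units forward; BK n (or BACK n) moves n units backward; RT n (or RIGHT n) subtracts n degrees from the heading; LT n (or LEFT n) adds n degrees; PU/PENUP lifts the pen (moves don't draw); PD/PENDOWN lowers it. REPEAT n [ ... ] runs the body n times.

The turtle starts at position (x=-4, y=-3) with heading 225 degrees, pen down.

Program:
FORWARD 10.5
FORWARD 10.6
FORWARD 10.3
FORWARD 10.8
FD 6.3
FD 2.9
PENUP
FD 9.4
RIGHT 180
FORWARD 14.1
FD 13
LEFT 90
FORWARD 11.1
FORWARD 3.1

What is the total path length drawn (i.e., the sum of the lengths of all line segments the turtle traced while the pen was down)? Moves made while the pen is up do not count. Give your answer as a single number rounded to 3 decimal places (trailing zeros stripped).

Executing turtle program step by step:
Start: pos=(-4,-3), heading=225, pen down
FD 10.5: (-4,-3) -> (-11.425,-10.425) [heading=225, draw]
FD 10.6: (-11.425,-10.425) -> (-18.92,-17.92) [heading=225, draw]
FD 10.3: (-18.92,-17.92) -> (-26.203,-25.203) [heading=225, draw]
FD 10.8: (-26.203,-25.203) -> (-33.84,-32.84) [heading=225, draw]
FD 6.3: (-33.84,-32.84) -> (-38.295,-37.295) [heading=225, draw]
FD 2.9: (-38.295,-37.295) -> (-40.345,-39.345) [heading=225, draw]
PU: pen up
FD 9.4: (-40.345,-39.345) -> (-46.992,-45.992) [heading=225, move]
RT 180: heading 225 -> 45
FD 14.1: (-46.992,-45.992) -> (-37.022,-36.022) [heading=45, move]
FD 13: (-37.022,-36.022) -> (-27.829,-26.829) [heading=45, move]
LT 90: heading 45 -> 135
FD 11.1: (-27.829,-26.829) -> (-35.678,-18.981) [heading=135, move]
FD 3.1: (-35.678,-18.981) -> (-37.87,-16.789) [heading=135, move]
Final: pos=(-37.87,-16.789), heading=135, 6 segment(s) drawn

Segment lengths:
  seg 1: (-4,-3) -> (-11.425,-10.425), length = 10.5
  seg 2: (-11.425,-10.425) -> (-18.92,-17.92), length = 10.6
  seg 3: (-18.92,-17.92) -> (-26.203,-25.203), length = 10.3
  seg 4: (-26.203,-25.203) -> (-33.84,-32.84), length = 10.8
  seg 5: (-33.84,-32.84) -> (-38.295,-37.295), length = 6.3
  seg 6: (-38.295,-37.295) -> (-40.345,-39.345), length = 2.9
Total = 51.4

Answer: 51.4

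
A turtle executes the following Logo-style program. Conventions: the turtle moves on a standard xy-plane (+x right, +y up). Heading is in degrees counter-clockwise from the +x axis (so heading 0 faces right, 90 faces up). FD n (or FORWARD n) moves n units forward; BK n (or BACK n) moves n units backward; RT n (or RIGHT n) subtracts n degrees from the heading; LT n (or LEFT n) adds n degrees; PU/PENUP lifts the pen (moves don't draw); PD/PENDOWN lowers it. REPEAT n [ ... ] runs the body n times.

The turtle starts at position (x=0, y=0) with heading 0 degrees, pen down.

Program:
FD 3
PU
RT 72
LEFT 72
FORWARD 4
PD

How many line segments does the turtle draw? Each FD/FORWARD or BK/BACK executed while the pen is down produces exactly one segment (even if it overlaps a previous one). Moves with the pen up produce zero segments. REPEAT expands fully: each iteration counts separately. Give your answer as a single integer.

Answer: 1

Derivation:
Executing turtle program step by step:
Start: pos=(0,0), heading=0, pen down
FD 3: (0,0) -> (3,0) [heading=0, draw]
PU: pen up
RT 72: heading 0 -> 288
LT 72: heading 288 -> 0
FD 4: (3,0) -> (7,0) [heading=0, move]
PD: pen down
Final: pos=(7,0), heading=0, 1 segment(s) drawn
Segments drawn: 1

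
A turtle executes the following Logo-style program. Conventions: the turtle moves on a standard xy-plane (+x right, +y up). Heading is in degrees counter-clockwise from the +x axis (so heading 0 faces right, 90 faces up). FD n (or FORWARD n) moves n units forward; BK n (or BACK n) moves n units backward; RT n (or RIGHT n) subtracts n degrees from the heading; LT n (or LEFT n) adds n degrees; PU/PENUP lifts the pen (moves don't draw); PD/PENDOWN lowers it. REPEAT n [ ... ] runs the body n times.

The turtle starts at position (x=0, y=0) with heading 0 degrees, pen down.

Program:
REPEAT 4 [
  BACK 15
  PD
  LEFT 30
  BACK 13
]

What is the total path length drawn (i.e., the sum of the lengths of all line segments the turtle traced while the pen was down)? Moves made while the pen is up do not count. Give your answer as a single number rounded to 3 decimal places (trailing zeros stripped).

Executing turtle program step by step:
Start: pos=(0,0), heading=0, pen down
REPEAT 4 [
  -- iteration 1/4 --
  BK 15: (0,0) -> (-15,0) [heading=0, draw]
  PD: pen down
  LT 30: heading 0 -> 30
  BK 13: (-15,0) -> (-26.258,-6.5) [heading=30, draw]
  -- iteration 2/4 --
  BK 15: (-26.258,-6.5) -> (-39.249,-14) [heading=30, draw]
  PD: pen down
  LT 30: heading 30 -> 60
  BK 13: (-39.249,-14) -> (-45.749,-25.258) [heading=60, draw]
  -- iteration 3/4 --
  BK 15: (-45.749,-25.258) -> (-53.249,-38.249) [heading=60, draw]
  PD: pen down
  LT 30: heading 60 -> 90
  BK 13: (-53.249,-38.249) -> (-53.249,-51.249) [heading=90, draw]
  -- iteration 4/4 --
  BK 15: (-53.249,-51.249) -> (-53.249,-66.249) [heading=90, draw]
  PD: pen down
  LT 30: heading 90 -> 120
  BK 13: (-53.249,-66.249) -> (-46.749,-77.507) [heading=120, draw]
]
Final: pos=(-46.749,-77.507), heading=120, 8 segment(s) drawn

Segment lengths:
  seg 1: (0,0) -> (-15,0), length = 15
  seg 2: (-15,0) -> (-26.258,-6.5), length = 13
  seg 3: (-26.258,-6.5) -> (-39.249,-14), length = 15
  seg 4: (-39.249,-14) -> (-45.749,-25.258), length = 13
  seg 5: (-45.749,-25.258) -> (-53.249,-38.249), length = 15
  seg 6: (-53.249,-38.249) -> (-53.249,-51.249), length = 13
  seg 7: (-53.249,-51.249) -> (-53.249,-66.249), length = 15
  seg 8: (-53.249,-66.249) -> (-46.749,-77.507), length = 13
Total = 112

Answer: 112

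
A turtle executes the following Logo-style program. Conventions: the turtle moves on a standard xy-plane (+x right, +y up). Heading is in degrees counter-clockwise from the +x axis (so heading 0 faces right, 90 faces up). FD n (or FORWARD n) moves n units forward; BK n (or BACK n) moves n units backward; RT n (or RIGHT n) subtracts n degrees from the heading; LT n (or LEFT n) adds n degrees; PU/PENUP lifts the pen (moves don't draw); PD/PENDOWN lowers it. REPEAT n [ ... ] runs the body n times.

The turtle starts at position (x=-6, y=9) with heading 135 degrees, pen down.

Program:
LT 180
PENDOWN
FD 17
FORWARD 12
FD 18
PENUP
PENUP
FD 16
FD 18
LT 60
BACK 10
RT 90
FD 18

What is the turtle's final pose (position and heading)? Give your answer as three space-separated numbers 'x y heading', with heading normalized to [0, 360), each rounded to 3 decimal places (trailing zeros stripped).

Answer: 46.275 -68.251 285

Derivation:
Executing turtle program step by step:
Start: pos=(-6,9), heading=135, pen down
LT 180: heading 135 -> 315
PD: pen down
FD 17: (-6,9) -> (6.021,-3.021) [heading=315, draw]
FD 12: (6.021,-3.021) -> (14.506,-11.506) [heading=315, draw]
FD 18: (14.506,-11.506) -> (27.234,-24.234) [heading=315, draw]
PU: pen up
PU: pen up
FD 16: (27.234,-24.234) -> (38.548,-35.548) [heading=315, move]
FD 18: (38.548,-35.548) -> (51.276,-48.276) [heading=315, move]
LT 60: heading 315 -> 15
BK 10: (51.276,-48.276) -> (41.616,-50.864) [heading=15, move]
RT 90: heading 15 -> 285
FD 18: (41.616,-50.864) -> (46.275,-68.251) [heading=285, move]
Final: pos=(46.275,-68.251), heading=285, 3 segment(s) drawn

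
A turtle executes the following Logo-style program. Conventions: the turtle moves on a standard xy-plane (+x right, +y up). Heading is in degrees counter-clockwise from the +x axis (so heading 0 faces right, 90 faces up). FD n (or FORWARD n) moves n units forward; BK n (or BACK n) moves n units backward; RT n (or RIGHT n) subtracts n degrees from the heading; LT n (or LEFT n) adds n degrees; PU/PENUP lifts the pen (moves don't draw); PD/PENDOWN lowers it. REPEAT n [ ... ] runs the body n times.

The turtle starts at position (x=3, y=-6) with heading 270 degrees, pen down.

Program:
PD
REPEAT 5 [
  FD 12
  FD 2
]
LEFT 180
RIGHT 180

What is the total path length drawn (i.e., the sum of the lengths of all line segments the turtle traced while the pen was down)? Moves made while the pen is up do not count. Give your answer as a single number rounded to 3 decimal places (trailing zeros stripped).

Answer: 70

Derivation:
Executing turtle program step by step:
Start: pos=(3,-6), heading=270, pen down
PD: pen down
REPEAT 5 [
  -- iteration 1/5 --
  FD 12: (3,-6) -> (3,-18) [heading=270, draw]
  FD 2: (3,-18) -> (3,-20) [heading=270, draw]
  -- iteration 2/5 --
  FD 12: (3,-20) -> (3,-32) [heading=270, draw]
  FD 2: (3,-32) -> (3,-34) [heading=270, draw]
  -- iteration 3/5 --
  FD 12: (3,-34) -> (3,-46) [heading=270, draw]
  FD 2: (3,-46) -> (3,-48) [heading=270, draw]
  -- iteration 4/5 --
  FD 12: (3,-48) -> (3,-60) [heading=270, draw]
  FD 2: (3,-60) -> (3,-62) [heading=270, draw]
  -- iteration 5/5 --
  FD 12: (3,-62) -> (3,-74) [heading=270, draw]
  FD 2: (3,-74) -> (3,-76) [heading=270, draw]
]
LT 180: heading 270 -> 90
RT 180: heading 90 -> 270
Final: pos=(3,-76), heading=270, 10 segment(s) drawn

Segment lengths:
  seg 1: (3,-6) -> (3,-18), length = 12
  seg 2: (3,-18) -> (3,-20), length = 2
  seg 3: (3,-20) -> (3,-32), length = 12
  seg 4: (3,-32) -> (3,-34), length = 2
  seg 5: (3,-34) -> (3,-46), length = 12
  seg 6: (3,-46) -> (3,-48), length = 2
  seg 7: (3,-48) -> (3,-60), length = 12
  seg 8: (3,-60) -> (3,-62), length = 2
  seg 9: (3,-62) -> (3,-74), length = 12
  seg 10: (3,-74) -> (3,-76), length = 2
Total = 70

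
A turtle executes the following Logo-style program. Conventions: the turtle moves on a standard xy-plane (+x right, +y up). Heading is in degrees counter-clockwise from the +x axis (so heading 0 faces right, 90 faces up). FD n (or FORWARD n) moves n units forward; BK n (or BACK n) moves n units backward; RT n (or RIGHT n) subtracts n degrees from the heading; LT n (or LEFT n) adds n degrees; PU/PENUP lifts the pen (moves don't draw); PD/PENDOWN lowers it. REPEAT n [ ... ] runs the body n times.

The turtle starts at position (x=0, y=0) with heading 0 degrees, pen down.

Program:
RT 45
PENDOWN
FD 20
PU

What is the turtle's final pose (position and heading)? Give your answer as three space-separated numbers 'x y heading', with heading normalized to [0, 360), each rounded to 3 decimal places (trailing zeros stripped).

Answer: 14.142 -14.142 315

Derivation:
Executing turtle program step by step:
Start: pos=(0,0), heading=0, pen down
RT 45: heading 0 -> 315
PD: pen down
FD 20: (0,0) -> (14.142,-14.142) [heading=315, draw]
PU: pen up
Final: pos=(14.142,-14.142), heading=315, 1 segment(s) drawn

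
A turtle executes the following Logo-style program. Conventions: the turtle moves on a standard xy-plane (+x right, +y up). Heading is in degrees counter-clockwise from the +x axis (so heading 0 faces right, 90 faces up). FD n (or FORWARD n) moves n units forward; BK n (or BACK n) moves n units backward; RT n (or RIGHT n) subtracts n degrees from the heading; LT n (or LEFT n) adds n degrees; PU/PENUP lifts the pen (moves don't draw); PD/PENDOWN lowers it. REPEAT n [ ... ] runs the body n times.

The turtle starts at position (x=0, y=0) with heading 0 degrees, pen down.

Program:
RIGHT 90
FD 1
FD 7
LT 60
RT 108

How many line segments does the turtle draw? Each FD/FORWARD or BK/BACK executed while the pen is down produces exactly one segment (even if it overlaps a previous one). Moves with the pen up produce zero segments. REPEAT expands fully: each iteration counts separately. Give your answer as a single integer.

Executing turtle program step by step:
Start: pos=(0,0), heading=0, pen down
RT 90: heading 0 -> 270
FD 1: (0,0) -> (0,-1) [heading=270, draw]
FD 7: (0,-1) -> (0,-8) [heading=270, draw]
LT 60: heading 270 -> 330
RT 108: heading 330 -> 222
Final: pos=(0,-8), heading=222, 2 segment(s) drawn
Segments drawn: 2

Answer: 2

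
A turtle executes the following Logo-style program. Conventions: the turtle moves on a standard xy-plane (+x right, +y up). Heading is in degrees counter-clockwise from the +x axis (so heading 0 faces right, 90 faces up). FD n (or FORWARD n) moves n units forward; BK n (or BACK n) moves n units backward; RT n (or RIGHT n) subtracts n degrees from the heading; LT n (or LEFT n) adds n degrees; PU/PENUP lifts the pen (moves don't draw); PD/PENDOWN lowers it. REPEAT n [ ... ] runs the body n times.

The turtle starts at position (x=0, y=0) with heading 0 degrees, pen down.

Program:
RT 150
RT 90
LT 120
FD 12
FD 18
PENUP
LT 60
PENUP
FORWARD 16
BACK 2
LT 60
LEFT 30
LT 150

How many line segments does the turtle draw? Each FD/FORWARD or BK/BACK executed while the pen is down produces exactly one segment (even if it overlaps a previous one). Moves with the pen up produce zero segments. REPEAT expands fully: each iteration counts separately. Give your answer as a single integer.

Answer: 2

Derivation:
Executing turtle program step by step:
Start: pos=(0,0), heading=0, pen down
RT 150: heading 0 -> 210
RT 90: heading 210 -> 120
LT 120: heading 120 -> 240
FD 12: (0,0) -> (-6,-10.392) [heading=240, draw]
FD 18: (-6,-10.392) -> (-15,-25.981) [heading=240, draw]
PU: pen up
LT 60: heading 240 -> 300
PU: pen up
FD 16: (-15,-25.981) -> (-7,-39.837) [heading=300, move]
BK 2: (-7,-39.837) -> (-8,-38.105) [heading=300, move]
LT 60: heading 300 -> 0
LT 30: heading 0 -> 30
LT 150: heading 30 -> 180
Final: pos=(-8,-38.105), heading=180, 2 segment(s) drawn
Segments drawn: 2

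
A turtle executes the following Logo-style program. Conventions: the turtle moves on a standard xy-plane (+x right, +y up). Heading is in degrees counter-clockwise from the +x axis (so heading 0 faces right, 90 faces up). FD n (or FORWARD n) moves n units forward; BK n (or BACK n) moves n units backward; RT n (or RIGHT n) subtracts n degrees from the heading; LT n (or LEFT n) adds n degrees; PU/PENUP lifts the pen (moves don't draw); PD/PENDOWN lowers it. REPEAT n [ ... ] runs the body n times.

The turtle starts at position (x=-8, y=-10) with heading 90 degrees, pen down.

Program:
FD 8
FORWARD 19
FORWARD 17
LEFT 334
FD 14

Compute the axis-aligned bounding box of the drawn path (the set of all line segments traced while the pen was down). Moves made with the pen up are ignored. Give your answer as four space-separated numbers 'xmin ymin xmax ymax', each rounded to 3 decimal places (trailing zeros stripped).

Answer: -8 -10 -1.863 46.583

Derivation:
Executing turtle program step by step:
Start: pos=(-8,-10), heading=90, pen down
FD 8: (-8,-10) -> (-8,-2) [heading=90, draw]
FD 19: (-8,-2) -> (-8,17) [heading=90, draw]
FD 17: (-8,17) -> (-8,34) [heading=90, draw]
LT 334: heading 90 -> 64
FD 14: (-8,34) -> (-1.863,46.583) [heading=64, draw]
Final: pos=(-1.863,46.583), heading=64, 4 segment(s) drawn

Segment endpoints: x in {-8, -8, -8, -8, -1.863}, y in {-10, -2, 17, 34, 46.583}
xmin=-8, ymin=-10, xmax=-1.863, ymax=46.583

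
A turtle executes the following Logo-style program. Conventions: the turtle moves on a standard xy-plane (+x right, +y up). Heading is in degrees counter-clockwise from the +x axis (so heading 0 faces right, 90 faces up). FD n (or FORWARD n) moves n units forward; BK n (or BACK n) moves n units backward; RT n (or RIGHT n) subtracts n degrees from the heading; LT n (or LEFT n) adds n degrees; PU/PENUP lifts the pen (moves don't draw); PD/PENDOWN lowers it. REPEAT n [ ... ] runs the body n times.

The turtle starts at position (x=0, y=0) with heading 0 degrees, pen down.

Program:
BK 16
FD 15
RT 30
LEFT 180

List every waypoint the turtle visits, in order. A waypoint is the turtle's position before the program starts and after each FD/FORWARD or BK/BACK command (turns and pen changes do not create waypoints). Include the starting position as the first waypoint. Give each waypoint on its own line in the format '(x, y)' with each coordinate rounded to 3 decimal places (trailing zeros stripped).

Executing turtle program step by step:
Start: pos=(0,0), heading=0, pen down
BK 16: (0,0) -> (-16,0) [heading=0, draw]
FD 15: (-16,0) -> (-1,0) [heading=0, draw]
RT 30: heading 0 -> 330
LT 180: heading 330 -> 150
Final: pos=(-1,0), heading=150, 2 segment(s) drawn
Waypoints (3 total):
(0, 0)
(-16, 0)
(-1, 0)

Answer: (0, 0)
(-16, 0)
(-1, 0)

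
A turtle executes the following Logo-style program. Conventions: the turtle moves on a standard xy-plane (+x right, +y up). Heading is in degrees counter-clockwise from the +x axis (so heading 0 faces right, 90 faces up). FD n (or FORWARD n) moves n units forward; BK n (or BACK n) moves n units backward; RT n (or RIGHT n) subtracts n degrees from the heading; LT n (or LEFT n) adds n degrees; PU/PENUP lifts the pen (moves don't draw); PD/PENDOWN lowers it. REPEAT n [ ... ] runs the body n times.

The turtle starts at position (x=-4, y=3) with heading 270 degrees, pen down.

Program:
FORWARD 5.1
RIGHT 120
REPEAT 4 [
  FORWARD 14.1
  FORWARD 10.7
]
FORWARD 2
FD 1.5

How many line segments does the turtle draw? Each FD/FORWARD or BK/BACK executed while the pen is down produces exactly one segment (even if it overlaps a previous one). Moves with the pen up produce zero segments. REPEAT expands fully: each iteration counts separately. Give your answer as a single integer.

Executing turtle program step by step:
Start: pos=(-4,3), heading=270, pen down
FD 5.1: (-4,3) -> (-4,-2.1) [heading=270, draw]
RT 120: heading 270 -> 150
REPEAT 4 [
  -- iteration 1/4 --
  FD 14.1: (-4,-2.1) -> (-16.211,4.95) [heading=150, draw]
  FD 10.7: (-16.211,4.95) -> (-25.477,10.3) [heading=150, draw]
  -- iteration 2/4 --
  FD 14.1: (-25.477,10.3) -> (-37.688,17.35) [heading=150, draw]
  FD 10.7: (-37.688,17.35) -> (-46.955,22.7) [heading=150, draw]
  -- iteration 3/4 --
  FD 14.1: (-46.955,22.7) -> (-59.166,29.75) [heading=150, draw]
  FD 10.7: (-59.166,29.75) -> (-68.432,35.1) [heading=150, draw]
  -- iteration 4/4 --
  FD 14.1: (-68.432,35.1) -> (-80.643,42.15) [heading=150, draw]
  FD 10.7: (-80.643,42.15) -> (-89.91,47.5) [heading=150, draw]
]
FD 2: (-89.91,47.5) -> (-91.642,48.5) [heading=150, draw]
FD 1.5: (-91.642,48.5) -> (-92.941,49.25) [heading=150, draw]
Final: pos=(-92.941,49.25), heading=150, 11 segment(s) drawn
Segments drawn: 11

Answer: 11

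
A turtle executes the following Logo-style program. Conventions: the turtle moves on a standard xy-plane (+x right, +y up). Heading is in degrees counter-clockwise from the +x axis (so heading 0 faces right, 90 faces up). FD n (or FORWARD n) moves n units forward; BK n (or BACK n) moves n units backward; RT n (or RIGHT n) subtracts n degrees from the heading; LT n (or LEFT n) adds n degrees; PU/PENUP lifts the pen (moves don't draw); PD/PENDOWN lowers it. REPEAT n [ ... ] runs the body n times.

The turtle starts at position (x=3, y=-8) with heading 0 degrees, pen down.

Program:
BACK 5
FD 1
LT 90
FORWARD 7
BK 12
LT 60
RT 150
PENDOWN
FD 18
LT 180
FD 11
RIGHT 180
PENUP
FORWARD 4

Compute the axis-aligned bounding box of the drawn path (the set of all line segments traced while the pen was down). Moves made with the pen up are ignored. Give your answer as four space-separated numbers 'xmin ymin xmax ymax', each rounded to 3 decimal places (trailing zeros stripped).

Executing turtle program step by step:
Start: pos=(3,-8), heading=0, pen down
BK 5: (3,-8) -> (-2,-8) [heading=0, draw]
FD 1: (-2,-8) -> (-1,-8) [heading=0, draw]
LT 90: heading 0 -> 90
FD 7: (-1,-8) -> (-1,-1) [heading=90, draw]
BK 12: (-1,-1) -> (-1,-13) [heading=90, draw]
LT 60: heading 90 -> 150
RT 150: heading 150 -> 0
PD: pen down
FD 18: (-1,-13) -> (17,-13) [heading=0, draw]
LT 180: heading 0 -> 180
FD 11: (17,-13) -> (6,-13) [heading=180, draw]
RT 180: heading 180 -> 0
PU: pen up
FD 4: (6,-13) -> (10,-13) [heading=0, move]
Final: pos=(10,-13), heading=0, 6 segment(s) drawn

Segment endpoints: x in {-2, -1, -1, -1, 3, 6, 17}, y in {-13, -13, -8, -1}
xmin=-2, ymin=-13, xmax=17, ymax=-1

Answer: -2 -13 17 -1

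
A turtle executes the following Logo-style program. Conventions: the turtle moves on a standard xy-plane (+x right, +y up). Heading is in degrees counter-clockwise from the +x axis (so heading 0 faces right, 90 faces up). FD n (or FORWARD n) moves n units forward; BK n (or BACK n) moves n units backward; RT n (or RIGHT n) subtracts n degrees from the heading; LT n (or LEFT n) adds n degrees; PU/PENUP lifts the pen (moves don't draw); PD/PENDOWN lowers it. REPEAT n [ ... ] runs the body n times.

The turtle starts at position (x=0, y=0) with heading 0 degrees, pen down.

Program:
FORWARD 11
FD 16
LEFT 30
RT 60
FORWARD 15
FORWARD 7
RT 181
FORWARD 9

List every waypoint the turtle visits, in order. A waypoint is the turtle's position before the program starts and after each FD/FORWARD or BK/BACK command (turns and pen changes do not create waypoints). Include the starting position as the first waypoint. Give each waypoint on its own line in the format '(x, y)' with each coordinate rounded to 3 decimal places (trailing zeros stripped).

Answer: (0, 0)
(11, 0)
(27, 0)
(39.99, -7.5)
(46.053, -11)
(38.338, -6.365)

Derivation:
Executing turtle program step by step:
Start: pos=(0,0), heading=0, pen down
FD 11: (0,0) -> (11,0) [heading=0, draw]
FD 16: (11,0) -> (27,0) [heading=0, draw]
LT 30: heading 0 -> 30
RT 60: heading 30 -> 330
FD 15: (27,0) -> (39.99,-7.5) [heading=330, draw]
FD 7: (39.99,-7.5) -> (46.053,-11) [heading=330, draw]
RT 181: heading 330 -> 149
FD 9: (46.053,-11) -> (38.338,-6.365) [heading=149, draw]
Final: pos=(38.338,-6.365), heading=149, 5 segment(s) drawn
Waypoints (6 total):
(0, 0)
(11, 0)
(27, 0)
(39.99, -7.5)
(46.053, -11)
(38.338, -6.365)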